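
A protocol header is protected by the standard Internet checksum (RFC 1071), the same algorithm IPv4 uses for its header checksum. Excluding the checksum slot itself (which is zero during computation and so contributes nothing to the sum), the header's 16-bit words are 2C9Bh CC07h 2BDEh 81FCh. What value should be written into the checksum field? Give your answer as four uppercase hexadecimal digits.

5982

One's-complement addition (fold any carry out of bit 15 back into bit 0):
  0x2C9B + 0xCC07 = 0x0F8A2
  0xF8A2 + 0x2BDE = 0x12480 → wrap carry → 0x2481
  0x2481 + 0x81FC = 0x0A67D
One's-complement sum = 0xA67D.
Checksum = ~0xA67D & 0xFFFF = 0x5982.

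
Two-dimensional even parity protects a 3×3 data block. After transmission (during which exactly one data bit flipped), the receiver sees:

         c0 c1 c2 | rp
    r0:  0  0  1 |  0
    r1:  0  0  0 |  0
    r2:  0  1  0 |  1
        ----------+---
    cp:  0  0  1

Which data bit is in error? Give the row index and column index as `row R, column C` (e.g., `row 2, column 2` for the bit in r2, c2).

row 0, column 1

Recompute each row's even parity and compare to rp:
  r0: data parity 1, sent rp 0 → mismatch
  r1: data parity 0, sent rp 0 → ok
  r2: data parity 1, sent rp 1 → ok
Recompute each column's even parity and compare to cp:
  c0: data parity 0, sent cp 0 → ok
  c1: data parity 1, sent cp 0 → mismatch
  c2: data parity 1, sent cp 1 → ok
Exactly one row (r0) and one column (c1) fail → the flipped bit is at their intersection.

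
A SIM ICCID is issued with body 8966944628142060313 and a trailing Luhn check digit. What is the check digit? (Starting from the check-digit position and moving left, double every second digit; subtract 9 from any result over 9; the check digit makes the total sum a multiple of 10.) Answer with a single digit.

0

Partial digits right→left: 3 1 3 0 6 0 2 4 1 8 2 6 4 4 9 6 6 9 8
Double every second digit counting from the check-digit position (so the 1st, 3rd, 5th, ... of the partial from the right).
  doubled (with −9 where >9): 6 6 3 4 2 4 8 9 3 7 → sum 52
  kept as-is: 1 0 0 4 8 6 4 6 9 → sum 38
Total = 52 + 38 = 90.
Check digit = (10 − (90 mod 10)) mod 10 = 0.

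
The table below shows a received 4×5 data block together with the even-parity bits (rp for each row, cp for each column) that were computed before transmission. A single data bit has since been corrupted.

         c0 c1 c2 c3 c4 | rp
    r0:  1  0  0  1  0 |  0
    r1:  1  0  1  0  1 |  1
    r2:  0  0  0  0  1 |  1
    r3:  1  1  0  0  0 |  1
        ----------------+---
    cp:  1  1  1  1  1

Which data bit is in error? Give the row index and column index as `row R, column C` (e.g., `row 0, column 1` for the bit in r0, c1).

row 3, column 4

Recompute each row's even parity and compare to rp:
  r0: data parity 0, sent rp 0 → ok
  r1: data parity 1, sent rp 1 → ok
  r2: data parity 1, sent rp 1 → ok
  r3: data parity 0, sent rp 1 → mismatch
Recompute each column's even parity and compare to cp:
  c0: data parity 1, sent cp 1 → ok
  c1: data parity 1, sent cp 1 → ok
  c2: data parity 1, sent cp 1 → ok
  c3: data parity 1, sent cp 1 → ok
  c4: data parity 0, sent cp 1 → mismatch
Exactly one row (r3) and one column (c4) fail → the flipped bit is at their intersection.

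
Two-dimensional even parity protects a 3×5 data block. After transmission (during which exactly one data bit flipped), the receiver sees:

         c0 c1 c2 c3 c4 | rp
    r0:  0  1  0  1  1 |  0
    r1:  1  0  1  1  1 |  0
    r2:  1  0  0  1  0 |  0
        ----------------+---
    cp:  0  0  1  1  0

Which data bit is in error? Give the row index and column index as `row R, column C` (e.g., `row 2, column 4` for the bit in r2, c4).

Recompute each row's even parity and compare to rp:
  r0: data parity 1, sent rp 0 → mismatch
  r1: data parity 0, sent rp 0 → ok
  r2: data parity 0, sent rp 0 → ok
Recompute each column's even parity and compare to cp:
  c0: data parity 0, sent cp 0 → ok
  c1: data parity 1, sent cp 0 → mismatch
  c2: data parity 1, sent cp 1 → ok
  c3: data parity 1, sent cp 1 → ok
  c4: data parity 0, sent cp 0 → ok
Exactly one row (r0) and one column (c1) fail → the flipped bit is at their intersection.

row 0, column 1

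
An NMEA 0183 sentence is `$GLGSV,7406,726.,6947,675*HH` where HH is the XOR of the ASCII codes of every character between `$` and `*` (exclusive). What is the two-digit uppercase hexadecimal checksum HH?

69

XOR the ASCII codes of the payload characters:
  'G' = 0x47 → acc = 0x47
  'L' = 0x4C → acc = 0x0B
  'G' = 0x47 → acc = 0x4C
  'S' = 0x53 → acc = 0x1F
  'V' = 0x56 → acc = 0x49
  ',' = 0x2C → acc = 0x65
  '7' = 0x37 → acc = 0x52
  '4' = 0x34 → acc = 0x66
  '0' = 0x30 → acc = 0x56
  '6' = 0x36 → acc = 0x60
  ',' = 0x2C → acc = 0x4C
  '7' = 0x37 → acc = 0x7B
  '2' = 0x32 → acc = 0x49
  '6' = 0x36 → acc = 0x7F
  '.' = 0x2E → acc = 0x51
  ',' = 0x2C → acc = 0x7D
  '6' = 0x36 → acc = 0x4B
  '9' = 0x39 → acc = 0x72
  '4' = 0x34 → acc = 0x46
  '7' = 0x37 → acc = 0x71
  ',' = 0x2C → acc = 0x5D
  '6' = 0x36 → acc = 0x6B
  '7' = 0x37 → acc = 0x5C
  '5' = 0x35 → acc = 0x69
Checksum = 0x69.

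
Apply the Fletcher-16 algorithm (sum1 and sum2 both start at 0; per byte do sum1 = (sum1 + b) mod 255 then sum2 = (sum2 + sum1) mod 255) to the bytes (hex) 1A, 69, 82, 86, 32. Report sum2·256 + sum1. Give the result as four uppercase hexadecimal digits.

EEBE

Running sums (mod 255):
  after byte 0 (1A): sum1=26, sum2=26
  after byte 1 (69): sum1=131, sum2=157
  after byte 2 (82): sum1=6, sum2=163
  after byte 3 (86): sum1=140, sum2=48
  after byte 4 (32): sum1=190, sum2=238
Checksum = sum2·256 + sum1 = 238·256 + 190 = 61118 = 0xEEBE.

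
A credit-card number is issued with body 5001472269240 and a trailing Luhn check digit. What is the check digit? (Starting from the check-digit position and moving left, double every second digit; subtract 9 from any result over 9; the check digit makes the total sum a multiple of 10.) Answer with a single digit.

7

Partial digits right→left: 0 4 2 9 6 2 2 7 4 1 0 0 5
Double every second digit counting from the check-digit position (so the 1st, 3rd, 5th, ... of the partial from the right).
  doubled (with −9 where >9): 0 4 3 4 8 0 1 → sum 20
  kept as-is: 4 9 2 7 1 0 → sum 23
Total = 20 + 23 = 43.
Check digit = (10 − (43 mod 10)) mod 10 = 7.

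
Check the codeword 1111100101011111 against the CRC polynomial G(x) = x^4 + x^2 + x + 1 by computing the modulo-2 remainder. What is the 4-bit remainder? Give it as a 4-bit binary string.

0000

Modulo-2 division of 1111100101011111 by 10111:
  pos 0: 11111 XOR 10111 = 01000
  pos 1: 10000 XOR 10111 = 00111
  pos 3: 11101 XOR 10111 = 01010
  pos 4: 10100 XOR 10111 = 00011
  pos 7: 11101 XOR 10111 = 01010
  pos 8: 10101 XOR 10111 = 00010
  pos 11: 10111 XOR 10111 = 00000
Remainder = 0000 (zero — the frame passes the CRC check).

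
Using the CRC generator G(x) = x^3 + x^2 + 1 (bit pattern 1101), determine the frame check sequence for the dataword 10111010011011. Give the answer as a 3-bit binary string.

Append 3 zeros: 10111010011011000. Divide by 1101 (XOR where the leading bit is 1):
  pos 0: 1011 XOR 1101 = 0110
  pos 1: 1101 XOR 1101 = 0000
  pos 6: 1001 XOR 1101 = 0100
  pos 7: 1001 XOR 1101 = 0100
  pos 8: 1000 XOR 1101 = 0101
  pos 9: 1011 XOR 1101 = 0110
  pos 10: 1101 XOR 1101 = 0000
Remainder (last 3 bits) = 000. This is the CRC / FCS.

000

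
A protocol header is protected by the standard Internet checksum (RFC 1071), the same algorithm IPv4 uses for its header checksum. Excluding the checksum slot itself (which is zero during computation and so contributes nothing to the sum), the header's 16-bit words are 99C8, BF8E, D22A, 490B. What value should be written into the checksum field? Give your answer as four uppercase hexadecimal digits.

8B72

One's-complement addition (fold any carry out of bit 15 back into bit 0):
  0x99C8 + 0xBF8E = 0x15956 → wrap carry → 0x5957
  0x5957 + 0xD22A = 0x12B81 → wrap carry → 0x2B82
  0x2B82 + 0x490B = 0x0748D
One's-complement sum = 0x748D.
Checksum = ~0x748D & 0xFFFF = 0x8B72.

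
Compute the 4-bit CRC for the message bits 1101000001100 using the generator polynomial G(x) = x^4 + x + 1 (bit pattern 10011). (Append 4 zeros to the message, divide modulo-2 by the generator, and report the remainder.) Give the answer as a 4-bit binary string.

1001

Append 4 zeros: 11010000011000000. Divide by 10011 (XOR where the leading bit is 1):
  pos 0: 11010 XOR 10011 = 01001
  pos 1: 10010 XOR 10011 = 00001
  pos 5: 10001 XOR 10011 = 00010
  pos 8: 10100 XOR 10011 = 00111
  pos 10: 11100 XOR 10011 = 01111
  pos 11: 11110 XOR 10011 = 01101
  pos 12: 11010 XOR 10011 = 01001
Remainder (last 4 bits) = 1001. This is the CRC / FCS.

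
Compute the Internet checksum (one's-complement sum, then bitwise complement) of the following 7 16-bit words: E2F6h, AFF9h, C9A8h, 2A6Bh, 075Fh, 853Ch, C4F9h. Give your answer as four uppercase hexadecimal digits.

2766

One's-complement addition (fold any carry out of bit 15 back into bit 0):
  0xE2F6 + 0xAFF9 = 0x192EF → wrap carry → 0x92F0
  0x92F0 + 0xC9A8 = 0x15C98 → wrap carry → 0x5C99
  0x5C99 + 0x2A6B = 0x08704
  0x8704 + 0x075F = 0x08E63
  0x8E63 + 0x853C = 0x1139F → wrap carry → 0x13A0
  0x13A0 + 0xC4F9 = 0x0D899
One's-complement sum = 0xD899.
Checksum = ~0xD899 & 0xFFFF = 0x2766.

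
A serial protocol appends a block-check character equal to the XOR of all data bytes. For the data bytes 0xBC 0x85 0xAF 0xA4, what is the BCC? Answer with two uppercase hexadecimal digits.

32

XOR the bytes together:
  start with 0xBC
  0xBC ⊕ 0x85 = 0x39
  0x39 ⊕ 0xAF = 0x96
  0x96 ⊕ 0xA4 = 0x32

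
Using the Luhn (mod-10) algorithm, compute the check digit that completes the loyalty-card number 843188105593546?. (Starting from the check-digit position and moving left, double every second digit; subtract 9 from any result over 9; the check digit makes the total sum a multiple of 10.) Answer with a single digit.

Partial digits right→left: 6 4 5 3 9 5 5 0 1 8 8 1 3 4 8
Double every second digit counting from the check-digit position (so the 1st, 3rd, 5th, ... of the partial from the right).
  doubled (with −9 where >9): 3 1 9 1 2 7 6 7 → sum 36
  kept as-is: 4 3 5 0 8 1 4 → sum 25
Total = 36 + 25 = 61.
Check digit = (10 − (61 mod 10)) mod 10 = 9.

9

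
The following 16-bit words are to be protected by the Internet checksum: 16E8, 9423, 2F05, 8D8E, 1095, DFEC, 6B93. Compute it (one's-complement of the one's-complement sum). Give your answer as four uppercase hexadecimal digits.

3C4B

One's-complement addition (fold any carry out of bit 15 back into bit 0):
  0x16E8 + 0x9423 = 0x0AB0B
  0xAB0B + 0x2F05 = 0x0DA10
  0xDA10 + 0x8D8E = 0x1679E → wrap carry → 0x679F
  0x679F + 0x1095 = 0x07834
  0x7834 + 0xDFEC = 0x15820 → wrap carry → 0x5821
  0x5821 + 0x6B93 = 0x0C3B4
One's-complement sum = 0xC3B4.
Checksum = ~0xC3B4 & 0xFFFF = 0x3C4B.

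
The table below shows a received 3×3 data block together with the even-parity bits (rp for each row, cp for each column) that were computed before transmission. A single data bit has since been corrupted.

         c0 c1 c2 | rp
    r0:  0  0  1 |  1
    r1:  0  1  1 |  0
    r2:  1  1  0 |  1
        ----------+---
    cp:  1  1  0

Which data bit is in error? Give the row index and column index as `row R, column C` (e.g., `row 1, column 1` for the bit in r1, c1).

Recompute each row's even parity and compare to rp:
  r0: data parity 1, sent rp 1 → ok
  r1: data parity 0, sent rp 0 → ok
  r2: data parity 0, sent rp 1 → mismatch
Recompute each column's even parity and compare to cp:
  c0: data parity 1, sent cp 1 → ok
  c1: data parity 0, sent cp 1 → mismatch
  c2: data parity 0, sent cp 0 → ok
Exactly one row (r2) and one column (c1) fail → the flipped bit is at their intersection.

row 2, column 1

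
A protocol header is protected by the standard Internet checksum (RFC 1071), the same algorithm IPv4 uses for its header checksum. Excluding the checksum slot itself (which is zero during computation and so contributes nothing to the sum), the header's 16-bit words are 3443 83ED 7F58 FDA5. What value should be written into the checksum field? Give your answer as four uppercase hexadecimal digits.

CAD0

One's-complement addition (fold any carry out of bit 15 back into bit 0):
  0x3443 + 0x83ED = 0x0B830
  0xB830 + 0x7F58 = 0x13788 → wrap carry → 0x3789
  0x3789 + 0xFDA5 = 0x1352E → wrap carry → 0x352F
One's-complement sum = 0x352F.
Checksum = ~0x352F & 0xFFFF = 0xCAD0.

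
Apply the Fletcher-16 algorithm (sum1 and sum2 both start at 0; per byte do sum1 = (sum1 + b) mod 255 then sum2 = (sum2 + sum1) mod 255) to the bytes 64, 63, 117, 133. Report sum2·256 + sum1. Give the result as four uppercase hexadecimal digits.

2F7A

Running sums (mod 255):
  after byte 0 (64): sum1=64, sum2=64
  after byte 1 (63): sum1=127, sum2=191
  after byte 2 (117): sum1=244, sum2=180
  after byte 3 (133): sum1=122, sum2=47
Checksum = sum2·256 + sum1 = 47·256 + 122 = 12154 = 0x2F7A.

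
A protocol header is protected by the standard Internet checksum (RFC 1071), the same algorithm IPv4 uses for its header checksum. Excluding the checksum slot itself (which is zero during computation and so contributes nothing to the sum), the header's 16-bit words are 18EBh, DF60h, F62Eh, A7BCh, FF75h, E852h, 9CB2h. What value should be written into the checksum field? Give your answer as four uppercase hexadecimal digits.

One's-complement addition (fold any carry out of bit 15 back into bit 0):
  0x18EB + 0xDF60 = 0x0F84B
  0xF84B + 0xF62E = 0x1EE79 → wrap carry → 0xEE7A
  0xEE7A + 0xA7BC = 0x19636 → wrap carry → 0x9637
  0x9637 + 0xFF75 = 0x195AC → wrap carry → 0x95AD
  0x95AD + 0xE852 = 0x17DFF → wrap carry → 0x7E00
  0x7E00 + 0x9CB2 = 0x11AB2 → wrap carry → 0x1AB3
One's-complement sum = 0x1AB3.
Checksum = ~0x1AB3 & 0xFFFF = 0xE54C.

E54C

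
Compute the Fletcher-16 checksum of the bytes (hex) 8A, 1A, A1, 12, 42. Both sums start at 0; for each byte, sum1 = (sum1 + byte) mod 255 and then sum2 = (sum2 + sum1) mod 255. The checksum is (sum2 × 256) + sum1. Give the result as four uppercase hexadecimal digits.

Running sums (mod 255):
  after byte 0 (8A): sum1=138, sum2=138
  after byte 1 (1A): sum1=164, sum2=47
  after byte 2 (A1): sum1=70, sum2=117
  after byte 3 (12): sum1=88, sum2=205
  after byte 4 (42): sum1=154, sum2=104
Checksum = sum2·256 + sum1 = 104·256 + 154 = 26778 = 0x689A.

689A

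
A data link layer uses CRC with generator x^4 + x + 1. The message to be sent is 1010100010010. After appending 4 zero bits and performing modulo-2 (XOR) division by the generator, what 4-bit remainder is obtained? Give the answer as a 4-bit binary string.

Append 4 zeros: 10101000100100000. Divide by 10011 (XOR where the leading bit is 1):
  pos 0: 10101 XOR 10011 = 00110
  pos 2: 11000 XOR 10011 = 01011
  pos 3: 10110 XOR 10011 = 00101
  pos 5: 10110 XOR 10011 = 00101
  pos 7: 10101 XOR 10011 = 00110
  pos 9: 11000 XOR 10011 = 01011
  pos 10: 10110 XOR 10011 = 00101
  pos 12: 10100 XOR 10011 = 00111
Remainder (last 4 bits) = 0111. This is the CRC / FCS.

0111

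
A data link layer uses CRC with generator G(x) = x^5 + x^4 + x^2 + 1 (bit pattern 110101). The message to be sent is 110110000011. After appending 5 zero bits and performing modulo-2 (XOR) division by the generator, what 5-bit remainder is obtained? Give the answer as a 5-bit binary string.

11000

Append 5 zeros: 11011000001100000. Divide by 110101 (XOR where the leading bit is 1):
  pos 0: 110110 XOR 110101 = 000011
  pos 4: 110000 XOR 110101 = 000101
  pos 7: 101110 XOR 110101 = 011011
  pos 8: 110110 XOR 110101 = 000011
Remainder (last 5 bits) = 11000. This is the CRC / FCS.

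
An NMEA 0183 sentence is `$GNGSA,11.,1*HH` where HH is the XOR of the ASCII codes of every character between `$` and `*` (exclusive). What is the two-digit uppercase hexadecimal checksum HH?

43

XOR the ASCII codes of the payload characters:
  'G' = 0x47 → acc = 0x47
  'N' = 0x4E → acc = 0x09
  'G' = 0x47 → acc = 0x4E
  'S' = 0x53 → acc = 0x1D
  'A' = 0x41 → acc = 0x5C
  ',' = 0x2C → acc = 0x70
  '1' = 0x31 → acc = 0x41
  '1' = 0x31 → acc = 0x70
  '.' = 0x2E → acc = 0x5E
  ',' = 0x2C → acc = 0x72
  '1' = 0x31 → acc = 0x43
Checksum = 0x43.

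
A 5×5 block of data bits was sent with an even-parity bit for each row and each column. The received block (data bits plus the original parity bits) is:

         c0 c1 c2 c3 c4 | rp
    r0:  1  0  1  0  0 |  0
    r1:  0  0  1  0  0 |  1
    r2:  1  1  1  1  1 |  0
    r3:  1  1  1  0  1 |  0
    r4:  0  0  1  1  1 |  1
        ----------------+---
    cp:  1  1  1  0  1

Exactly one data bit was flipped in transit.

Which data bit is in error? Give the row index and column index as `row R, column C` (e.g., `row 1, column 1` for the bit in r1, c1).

row 2, column 1

Recompute each row's even parity and compare to rp:
  r0: data parity 0, sent rp 0 → ok
  r1: data parity 1, sent rp 1 → ok
  r2: data parity 1, sent rp 0 → mismatch
  r3: data parity 0, sent rp 0 → ok
  r4: data parity 1, sent rp 1 → ok
Recompute each column's even parity and compare to cp:
  c0: data parity 1, sent cp 1 → ok
  c1: data parity 0, sent cp 1 → mismatch
  c2: data parity 1, sent cp 1 → ok
  c3: data parity 0, sent cp 0 → ok
  c4: data parity 1, sent cp 1 → ok
Exactly one row (r2) and one column (c1) fail → the flipped bit is at their intersection.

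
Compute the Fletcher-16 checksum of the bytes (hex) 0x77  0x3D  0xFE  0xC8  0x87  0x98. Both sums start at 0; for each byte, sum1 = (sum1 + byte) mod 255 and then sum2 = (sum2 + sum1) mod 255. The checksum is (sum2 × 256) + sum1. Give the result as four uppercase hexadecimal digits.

Running sums (mod 255):
  after byte 0 (0x77): sum1=119, sum2=119
  after byte 1 (0x3D): sum1=180, sum2=44
  after byte 2 (0xFE): sum1=179, sum2=223
  after byte 3 (0xC8): sum1=124, sum2=92
  after byte 4 (0x87): sum1=4, sum2=96
  after byte 5 (0x98): sum1=156, sum2=252
Checksum = sum2·256 + sum1 = 252·256 + 156 = 64668 = 0xFC9C.

FC9C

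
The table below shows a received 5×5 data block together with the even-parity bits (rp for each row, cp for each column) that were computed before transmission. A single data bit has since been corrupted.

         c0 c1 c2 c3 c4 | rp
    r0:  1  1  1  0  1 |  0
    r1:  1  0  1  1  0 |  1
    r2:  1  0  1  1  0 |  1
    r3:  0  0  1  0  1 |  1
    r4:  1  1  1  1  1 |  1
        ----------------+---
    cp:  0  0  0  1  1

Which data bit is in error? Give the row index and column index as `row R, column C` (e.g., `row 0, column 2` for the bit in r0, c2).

row 3, column 2

Recompute each row's even parity and compare to rp:
  r0: data parity 0, sent rp 0 → ok
  r1: data parity 1, sent rp 1 → ok
  r2: data parity 1, sent rp 1 → ok
  r3: data parity 0, sent rp 1 → mismatch
  r4: data parity 1, sent rp 1 → ok
Recompute each column's even parity and compare to cp:
  c0: data parity 0, sent cp 0 → ok
  c1: data parity 0, sent cp 0 → ok
  c2: data parity 1, sent cp 0 → mismatch
  c3: data parity 1, sent cp 1 → ok
  c4: data parity 1, sent cp 1 → ok
Exactly one row (r3) and one column (c2) fail → the flipped bit is at their intersection.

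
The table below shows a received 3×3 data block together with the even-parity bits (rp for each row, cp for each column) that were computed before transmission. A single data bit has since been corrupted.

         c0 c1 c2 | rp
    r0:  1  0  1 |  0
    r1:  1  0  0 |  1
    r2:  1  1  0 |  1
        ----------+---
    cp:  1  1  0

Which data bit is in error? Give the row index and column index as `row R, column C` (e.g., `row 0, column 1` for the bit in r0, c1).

Recompute each row's even parity and compare to rp:
  r0: data parity 0, sent rp 0 → ok
  r1: data parity 1, sent rp 1 → ok
  r2: data parity 0, sent rp 1 → mismatch
Recompute each column's even parity and compare to cp:
  c0: data parity 1, sent cp 1 → ok
  c1: data parity 1, sent cp 1 → ok
  c2: data parity 1, sent cp 0 → mismatch
Exactly one row (r2) and one column (c2) fail → the flipped bit is at their intersection.

row 2, column 2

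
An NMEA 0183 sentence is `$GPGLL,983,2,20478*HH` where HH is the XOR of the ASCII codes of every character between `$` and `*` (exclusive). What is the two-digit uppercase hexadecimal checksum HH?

45

XOR the ASCII codes of the payload characters:
  'G' = 0x47 → acc = 0x47
  'P' = 0x50 → acc = 0x17
  'G' = 0x47 → acc = 0x50
  'L' = 0x4C → acc = 0x1C
  'L' = 0x4C → acc = 0x50
  ',' = 0x2C → acc = 0x7C
  '9' = 0x39 → acc = 0x45
  '8' = 0x38 → acc = 0x7D
  '3' = 0x33 → acc = 0x4E
  ',' = 0x2C → acc = 0x62
  '2' = 0x32 → acc = 0x50
  ',' = 0x2C → acc = 0x7C
  '2' = 0x32 → acc = 0x4E
  '0' = 0x30 → acc = 0x7E
  '4' = 0x34 → acc = 0x4A
  '7' = 0x37 → acc = 0x7D
  '8' = 0x38 → acc = 0x45
Checksum = 0x45.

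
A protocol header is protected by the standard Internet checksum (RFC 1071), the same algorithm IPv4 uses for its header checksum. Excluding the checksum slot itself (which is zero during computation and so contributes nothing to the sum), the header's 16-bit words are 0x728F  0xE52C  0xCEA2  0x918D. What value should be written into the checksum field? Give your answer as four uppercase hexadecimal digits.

One's-complement addition (fold any carry out of bit 15 back into bit 0):
  0x728F + 0xE52C = 0x157BB → wrap carry → 0x57BC
  0x57BC + 0xCEA2 = 0x1265E → wrap carry → 0x265F
  0x265F + 0x918D = 0x0B7EC
One's-complement sum = 0xB7EC.
Checksum = ~0xB7EC & 0xFFFF = 0x4813.

4813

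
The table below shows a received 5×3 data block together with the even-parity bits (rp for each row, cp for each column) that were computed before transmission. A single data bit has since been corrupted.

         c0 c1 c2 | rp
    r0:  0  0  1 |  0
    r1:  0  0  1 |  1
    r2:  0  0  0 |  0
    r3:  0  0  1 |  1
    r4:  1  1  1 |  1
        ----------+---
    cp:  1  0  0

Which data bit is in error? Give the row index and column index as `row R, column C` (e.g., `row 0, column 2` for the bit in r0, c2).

row 0, column 1

Recompute each row's even parity and compare to rp:
  r0: data parity 1, sent rp 0 → mismatch
  r1: data parity 1, sent rp 1 → ok
  r2: data parity 0, sent rp 0 → ok
  r3: data parity 1, sent rp 1 → ok
  r4: data parity 1, sent rp 1 → ok
Recompute each column's even parity and compare to cp:
  c0: data parity 1, sent cp 1 → ok
  c1: data parity 1, sent cp 0 → mismatch
  c2: data parity 0, sent cp 0 → ok
Exactly one row (r0) and one column (c1) fail → the flipped bit is at their intersection.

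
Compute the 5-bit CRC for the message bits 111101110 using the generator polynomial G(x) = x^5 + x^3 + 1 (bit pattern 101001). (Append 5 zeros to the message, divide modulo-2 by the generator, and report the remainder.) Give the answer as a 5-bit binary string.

Append 5 zeros: 11110111000000. Divide by 101001 (XOR where the leading bit is 1):
  pos 0: 111101 XOR 101001 = 010100
  pos 1: 101001 XOR 101001 = 000000
  pos 7: 100000 XOR 101001 = 001001
Remainder (last 5 bits) = 10010. This is the CRC / FCS.

10010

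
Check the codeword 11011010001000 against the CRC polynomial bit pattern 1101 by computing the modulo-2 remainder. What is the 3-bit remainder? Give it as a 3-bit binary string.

000

Modulo-2 division of 11011010001000 by 1101:
  pos 0: 1101 XOR 1101 = 0000
  pos 4: 1010 XOR 1101 = 0111
  pos 5: 1110 XOR 1101 = 0011
  pos 7: 1101 XOR 1101 = 0000
Remainder = 000 (zero — the frame passes the CRC check).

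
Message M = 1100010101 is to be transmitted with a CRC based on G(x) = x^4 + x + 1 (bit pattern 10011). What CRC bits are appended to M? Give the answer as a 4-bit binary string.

1000

Append 4 zeros: 11000101010000. Divide by 10011 (XOR where the leading bit is 1):
  pos 0: 11000 XOR 10011 = 01011
  pos 1: 10111 XOR 10011 = 00100
  pos 3: 10001 XOR 10011 = 00010
  pos 6: 10010 XOR 10011 = 00001
Remainder (last 4 bits) = 1000. This is the CRC / FCS.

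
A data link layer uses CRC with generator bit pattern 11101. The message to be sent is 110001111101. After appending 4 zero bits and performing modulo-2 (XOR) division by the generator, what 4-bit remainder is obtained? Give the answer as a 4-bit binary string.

Append 4 zeros: 1100011111010000. Divide by 11101 (XOR where the leading bit is 1):
  pos 0: 11000 XOR 11101 = 00101
  pos 2: 10111 XOR 11101 = 01010
  pos 3: 10101 XOR 11101 = 01000
  pos 4: 10001 XOR 11101 = 01100
  pos 5: 11001 XOR 11101 = 00100
  pos 7: 10001 XOR 11101 = 01100
  pos 8: 11000 XOR 11101 = 00101
  pos 10: 10100 XOR 11101 = 01001
  pos 11: 10010 XOR 11101 = 01111
Remainder (last 4 bits) = 1111. This is the CRC / FCS.

1111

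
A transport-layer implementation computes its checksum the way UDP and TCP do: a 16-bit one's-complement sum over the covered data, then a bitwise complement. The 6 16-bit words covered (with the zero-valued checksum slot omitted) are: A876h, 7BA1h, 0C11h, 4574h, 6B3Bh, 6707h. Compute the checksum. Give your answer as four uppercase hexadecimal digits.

One's-complement addition (fold any carry out of bit 15 back into bit 0):
  0xA876 + 0x7BA1 = 0x12417 → wrap carry → 0x2418
  0x2418 + 0x0C11 = 0x03029
  0x3029 + 0x4574 = 0x0759D
  0x759D + 0x6B3B = 0x0E0D8
  0xE0D8 + 0x6707 = 0x147DF → wrap carry → 0x47E0
One's-complement sum = 0x47E0.
Checksum = ~0x47E0 & 0xFFFF = 0xB81F.

B81F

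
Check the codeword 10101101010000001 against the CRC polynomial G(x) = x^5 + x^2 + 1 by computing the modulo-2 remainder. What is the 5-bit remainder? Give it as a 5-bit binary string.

Modulo-2 division of 10101101010000001 by 100101:
  pos 0: 101011 XOR 100101 = 001110
  pos 2: 111001 XOR 100101 = 011100
  pos 3: 111000 XOR 100101 = 011101
  pos 4: 111011 XOR 100101 = 011110
  pos 5: 111100 XOR 100101 = 011001
  pos 6: 110010 XOR 100101 = 010111
  pos 7: 101110 XOR 100101 = 001011
  pos 9: 101100 XOR 100101 = 001001
  pos 11: 100101 XOR 100101 = 000000
Remainder = 00000 (zero — the frame passes the CRC check).

00000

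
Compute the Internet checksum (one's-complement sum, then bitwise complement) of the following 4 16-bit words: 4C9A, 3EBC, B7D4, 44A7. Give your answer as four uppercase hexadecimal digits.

One's-complement addition (fold any carry out of bit 15 back into bit 0):
  0x4C9A + 0x3EBC = 0x08B56
  0x8B56 + 0xB7D4 = 0x1432A → wrap carry → 0x432B
  0x432B + 0x44A7 = 0x087D2
One's-complement sum = 0x87D2.
Checksum = ~0x87D2 & 0xFFFF = 0x782D.

782D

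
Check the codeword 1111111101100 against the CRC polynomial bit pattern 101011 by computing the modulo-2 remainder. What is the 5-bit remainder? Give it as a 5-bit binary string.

00000

Modulo-2 division of 1111111101100 by 101011:
  pos 0: 111111 XOR 101011 = 010100
  pos 1: 101001 XOR 101011 = 000010
  pos 5: 101011 XOR 101011 = 000000
Remainder = 00000 (zero — the frame passes the CRC check).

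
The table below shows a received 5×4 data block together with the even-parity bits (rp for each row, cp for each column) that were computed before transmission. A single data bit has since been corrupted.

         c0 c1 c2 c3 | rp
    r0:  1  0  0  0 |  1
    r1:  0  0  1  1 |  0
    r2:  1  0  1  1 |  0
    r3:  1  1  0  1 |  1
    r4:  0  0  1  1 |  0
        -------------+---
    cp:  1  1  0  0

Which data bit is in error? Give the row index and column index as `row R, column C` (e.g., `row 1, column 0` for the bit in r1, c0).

Recompute each row's even parity and compare to rp:
  r0: data parity 1, sent rp 1 → ok
  r1: data parity 0, sent rp 0 → ok
  r2: data parity 1, sent rp 0 → mismatch
  r3: data parity 1, sent rp 1 → ok
  r4: data parity 0, sent rp 0 → ok
Recompute each column's even parity and compare to cp:
  c0: data parity 1, sent cp 1 → ok
  c1: data parity 1, sent cp 1 → ok
  c2: data parity 1, sent cp 0 → mismatch
  c3: data parity 0, sent cp 0 → ok
Exactly one row (r2) and one column (c2) fail → the flipped bit is at their intersection.

row 2, column 2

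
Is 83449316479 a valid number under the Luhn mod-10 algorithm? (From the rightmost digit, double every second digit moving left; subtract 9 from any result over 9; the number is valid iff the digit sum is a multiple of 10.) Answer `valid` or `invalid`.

From the right, keep odd positions and double even positions (subtract 9 from any doubled value over 9):
  doubled (positions 2,4,...): 5 3 6 8 6 → sum 28
  kept (positions 1,3,...): 9 4 1 9 4 8 → sum 35
Total = 63.
63 mod 10 = 3, so the number is invalid.

invalid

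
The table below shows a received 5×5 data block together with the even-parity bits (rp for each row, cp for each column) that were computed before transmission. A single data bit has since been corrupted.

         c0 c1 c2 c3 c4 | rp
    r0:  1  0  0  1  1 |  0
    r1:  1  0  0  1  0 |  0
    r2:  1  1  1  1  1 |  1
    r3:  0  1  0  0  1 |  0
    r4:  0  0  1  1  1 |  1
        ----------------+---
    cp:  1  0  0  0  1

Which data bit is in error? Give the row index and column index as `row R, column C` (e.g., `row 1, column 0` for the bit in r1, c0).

Recompute each row's even parity and compare to rp:
  r0: data parity 1, sent rp 0 → mismatch
  r1: data parity 0, sent rp 0 → ok
  r2: data parity 1, sent rp 1 → ok
  r3: data parity 0, sent rp 0 → ok
  r4: data parity 1, sent rp 1 → ok
Recompute each column's even parity and compare to cp:
  c0: data parity 1, sent cp 1 → ok
  c1: data parity 0, sent cp 0 → ok
  c2: data parity 0, sent cp 0 → ok
  c3: data parity 0, sent cp 0 → ok
  c4: data parity 0, sent cp 1 → mismatch
Exactly one row (r0) and one column (c4) fail → the flipped bit is at their intersection.

row 0, column 4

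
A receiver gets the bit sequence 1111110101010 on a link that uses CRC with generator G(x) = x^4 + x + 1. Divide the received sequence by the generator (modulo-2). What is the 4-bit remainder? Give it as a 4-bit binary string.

Modulo-2 division of 1111110101010 by 10011:
  pos 0: 11111 XOR 10011 = 01100
  pos 1: 11001 XOR 10011 = 01010
  pos 2: 10100 XOR 10011 = 00111
  pos 4: 11110 XOR 10011 = 01101
  pos 5: 11011 XOR 10011 = 01000
  pos 6: 10000 XOR 10011 = 00011
Remainder = 1110 (nonzero — an error is detected).

1110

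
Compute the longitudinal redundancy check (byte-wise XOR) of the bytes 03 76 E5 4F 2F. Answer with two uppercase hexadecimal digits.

F0

XOR the bytes together:
  start with 0x03
  0x03 ⊕ 0x76 = 0x75
  0x75 ⊕ 0xE5 = 0x90
  0x90 ⊕ 0x4F = 0xDF
  0xDF ⊕ 0x2F = 0xF0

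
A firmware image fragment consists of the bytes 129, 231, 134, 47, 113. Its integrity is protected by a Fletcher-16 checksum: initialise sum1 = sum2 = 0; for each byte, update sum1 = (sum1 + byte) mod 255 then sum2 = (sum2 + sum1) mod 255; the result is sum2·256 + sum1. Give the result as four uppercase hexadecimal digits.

Running sums (mod 255):
  after byte 0 (129): sum1=129, sum2=129
  after byte 1 (231): sum1=105, sum2=234
  after byte 2 (134): sum1=239, sum2=218
  after byte 3 (47): sum1=31, sum2=249
  after byte 4 (113): sum1=144, sum2=138
Checksum = sum2·256 + sum1 = 138·256 + 144 = 35472 = 0x8A90.

8A90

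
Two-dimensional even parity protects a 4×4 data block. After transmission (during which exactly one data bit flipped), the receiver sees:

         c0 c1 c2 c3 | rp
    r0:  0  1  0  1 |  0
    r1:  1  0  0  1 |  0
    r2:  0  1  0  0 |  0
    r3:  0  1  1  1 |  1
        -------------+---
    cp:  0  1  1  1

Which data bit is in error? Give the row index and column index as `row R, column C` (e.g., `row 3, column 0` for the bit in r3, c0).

Recompute each row's even parity and compare to rp:
  r0: data parity 0, sent rp 0 → ok
  r1: data parity 0, sent rp 0 → ok
  r2: data parity 1, sent rp 0 → mismatch
  r3: data parity 1, sent rp 1 → ok
Recompute each column's even parity and compare to cp:
  c0: data parity 1, sent cp 0 → mismatch
  c1: data parity 1, sent cp 1 → ok
  c2: data parity 1, sent cp 1 → ok
  c3: data parity 1, sent cp 1 → ok
Exactly one row (r2) and one column (c0) fail → the flipped bit is at their intersection.

row 2, column 0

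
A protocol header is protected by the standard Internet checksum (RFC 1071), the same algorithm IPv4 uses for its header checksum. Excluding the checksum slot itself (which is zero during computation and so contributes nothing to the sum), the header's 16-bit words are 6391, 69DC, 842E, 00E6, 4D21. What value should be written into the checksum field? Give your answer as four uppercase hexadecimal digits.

605C

One's-complement addition (fold any carry out of bit 15 back into bit 0):
  0x6391 + 0x69DC = 0x0CD6D
  0xCD6D + 0x842E = 0x1519B → wrap carry → 0x519C
  0x519C + 0x00E6 = 0x05282
  0x5282 + 0x4D21 = 0x09FA3
One's-complement sum = 0x9FA3.
Checksum = ~0x9FA3 & 0xFFFF = 0x605C.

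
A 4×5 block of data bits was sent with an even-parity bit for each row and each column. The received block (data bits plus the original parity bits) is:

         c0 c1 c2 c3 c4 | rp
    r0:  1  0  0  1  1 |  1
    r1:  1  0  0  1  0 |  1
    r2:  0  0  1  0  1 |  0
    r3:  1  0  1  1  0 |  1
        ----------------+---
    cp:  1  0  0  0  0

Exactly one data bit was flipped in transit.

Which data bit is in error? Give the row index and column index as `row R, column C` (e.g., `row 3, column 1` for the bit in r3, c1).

Recompute each row's even parity and compare to rp:
  r0: data parity 1, sent rp 1 → ok
  r1: data parity 0, sent rp 1 → mismatch
  r2: data parity 0, sent rp 0 → ok
  r3: data parity 1, sent rp 1 → ok
Recompute each column's even parity and compare to cp:
  c0: data parity 1, sent cp 1 → ok
  c1: data parity 0, sent cp 0 → ok
  c2: data parity 0, sent cp 0 → ok
  c3: data parity 1, sent cp 0 → mismatch
  c4: data parity 0, sent cp 0 → ok
Exactly one row (r1) and one column (c3) fail → the flipped bit is at their intersection.

row 1, column 3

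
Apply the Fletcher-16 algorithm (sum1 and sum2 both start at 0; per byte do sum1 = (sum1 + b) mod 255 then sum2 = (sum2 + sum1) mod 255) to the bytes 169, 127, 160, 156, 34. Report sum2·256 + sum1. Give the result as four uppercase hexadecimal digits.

8B88

Running sums (mod 255):
  after byte 0 (169): sum1=169, sum2=169
  after byte 1 (127): sum1=41, sum2=210
  after byte 2 (160): sum1=201, sum2=156
  after byte 3 (156): sum1=102, sum2=3
  after byte 4 (34): sum1=136, sum2=139
Checksum = sum2·256 + sum1 = 139·256 + 136 = 35720 = 0x8B88.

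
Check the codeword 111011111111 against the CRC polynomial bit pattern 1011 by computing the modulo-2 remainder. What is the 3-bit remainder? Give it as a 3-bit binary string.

Modulo-2 division of 111011111111 by 1011:
  pos 0: 1110 XOR 1011 = 0101
  pos 1: 1011 XOR 1011 = 0000
  pos 5: 1111 XOR 1011 = 0100
  pos 6: 1001 XOR 1011 = 0010
  pos 8: 1011 XOR 1011 = 0000
Remainder = 000 (zero — the frame passes the CRC check).

000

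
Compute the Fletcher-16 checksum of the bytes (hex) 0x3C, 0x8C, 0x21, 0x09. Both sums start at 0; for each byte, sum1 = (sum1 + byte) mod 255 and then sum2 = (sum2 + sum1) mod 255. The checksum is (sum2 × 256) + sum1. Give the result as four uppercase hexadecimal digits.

Running sums (mod 255):
  after byte 0 (0x3C): sum1=60, sum2=60
  after byte 1 (0x8C): sum1=200, sum2=5
  after byte 2 (0x21): sum1=233, sum2=238
  after byte 3 (0x09): sum1=242, sum2=225
Checksum = sum2·256 + sum1 = 225·256 + 242 = 57842 = 0xE1F2.

E1F2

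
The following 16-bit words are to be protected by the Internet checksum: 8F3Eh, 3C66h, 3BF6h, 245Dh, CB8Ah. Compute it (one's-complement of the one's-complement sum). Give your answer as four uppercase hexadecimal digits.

087D

One's-complement addition (fold any carry out of bit 15 back into bit 0):
  0x8F3E + 0x3C66 = 0x0CBA4
  0xCBA4 + 0x3BF6 = 0x1079A → wrap carry → 0x079B
  0x079B + 0x245D = 0x02BF8
  0x2BF8 + 0xCB8A = 0x0F782
One's-complement sum = 0xF782.
Checksum = ~0xF782 & 0xFFFF = 0x087D.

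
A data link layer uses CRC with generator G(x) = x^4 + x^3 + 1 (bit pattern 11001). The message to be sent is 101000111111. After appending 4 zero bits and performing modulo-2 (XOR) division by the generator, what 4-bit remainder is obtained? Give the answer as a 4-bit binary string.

Append 4 zeros: 1010001111110000. Divide by 11001 (XOR where the leading bit is 1):
  pos 0: 10100 XOR 11001 = 01101
  pos 1: 11010 XOR 11001 = 00011
  pos 4: 11111 XOR 11001 = 00110
  pos 6: 11011 XOR 11001 = 00010
  pos 9: 10100 XOR 11001 = 01101
  pos 10: 11010 XOR 11001 = 00011
Remainder (last 4 bits) = 0110. This is the CRC / FCS.

0110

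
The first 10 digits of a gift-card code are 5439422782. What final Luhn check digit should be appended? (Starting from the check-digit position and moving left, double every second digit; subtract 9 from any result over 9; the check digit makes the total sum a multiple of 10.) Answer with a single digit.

8

Partial digits right→left: 2 8 7 2 2 4 9 3 4 5
Double every second digit counting from the check-digit position (so the 1st, 3rd, 5th, ... of the partial from the right).
  doubled (with −9 where >9): 4 5 4 9 8 → sum 30
  kept as-is: 8 2 4 3 5 → sum 22
Total = 30 + 22 = 52.
Check digit = (10 − (52 mod 10)) mod 10 = 8.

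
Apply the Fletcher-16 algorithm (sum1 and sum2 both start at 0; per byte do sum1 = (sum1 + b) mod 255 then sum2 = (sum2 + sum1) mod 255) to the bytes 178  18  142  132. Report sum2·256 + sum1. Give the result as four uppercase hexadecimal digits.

A2D7

Running sums (mod 255):
  after byte 0 (178): sum1=178, sum2=178
  after byte 1 (18): sum1=196, sum2=119
  after byte 2 (142): sum1=83, sum2=202
  after byte 3 (132): sum1=215, sum2=162
Checksum = sum2·256 + sum1 = 162·256 + 215 = 41687 = 0xA2D7.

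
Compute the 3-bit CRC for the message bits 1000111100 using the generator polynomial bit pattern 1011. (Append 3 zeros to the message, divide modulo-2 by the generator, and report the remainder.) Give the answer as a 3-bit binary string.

Append 3 zeros: 1000111100000. Divide by 1011 (XOR where the leading bit is 1):
  pos 0: 1000 XOR 1011 = 0011
  pos 2: 1111 XOR 1011 = 0100
  pos 3: 1001 XOR 1011 = 0010
  pos 5: 1010 XOR 1011 = 0001
  pos 8: 1000 XOR 1011 = 0011
Remainder (last 3 bits) = 110. This is the CRC / FCS.

110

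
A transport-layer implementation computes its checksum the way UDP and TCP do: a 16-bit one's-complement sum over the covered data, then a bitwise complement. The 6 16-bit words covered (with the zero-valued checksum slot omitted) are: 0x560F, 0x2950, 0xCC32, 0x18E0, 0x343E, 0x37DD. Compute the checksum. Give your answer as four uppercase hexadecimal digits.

One's-complement addition (fold any carry out of bit 15 back into bit 0):
  0x560F + 0x2950 = 0x07F5F
  0x7F5F + 0xCC32 = 0x14B91 → wrap carry → 0x4B92
  0x4B92 + 0x18E0 = 0x06472
  0x6472 + 0x343E = 0x098B0
  0x98B0 + 0x37DD = 0x0D08D
One's-complement sum = 0xD08D.
Checksum = ~0xD08D & 0xFFFF = 0x2F72.

2F72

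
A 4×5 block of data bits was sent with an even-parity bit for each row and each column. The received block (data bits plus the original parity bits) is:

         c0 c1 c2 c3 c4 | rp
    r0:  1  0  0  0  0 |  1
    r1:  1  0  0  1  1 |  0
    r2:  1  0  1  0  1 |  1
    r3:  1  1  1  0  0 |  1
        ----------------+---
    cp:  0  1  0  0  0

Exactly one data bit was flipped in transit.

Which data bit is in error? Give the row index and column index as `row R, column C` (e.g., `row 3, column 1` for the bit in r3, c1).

row 1, column 3

Recompute each row's even parity and compare to rp:
  r0: data parity 1, sent rp 1 → ok
  r1: data parity 1, sent rp 0 → mismatch
  r2: data parity 1, sent rp 1 → ok
  r3: data parity 1, sent rp 1 → ok
Recompute each column's even parity and compare to cp:
  c0: data parity 0, sent cp 0 → ok
  c1: data parity 1, sent cp 1 → ok
  c2: data parity 0, sent cp 0 → ok
  c3: data parity 1, sent cp 0 → mismatch
  c4: data parity 0, sent cp 0 → ok
Exactly one row (r1) and one column (c3) fail → the flipped bit is at their intersection.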